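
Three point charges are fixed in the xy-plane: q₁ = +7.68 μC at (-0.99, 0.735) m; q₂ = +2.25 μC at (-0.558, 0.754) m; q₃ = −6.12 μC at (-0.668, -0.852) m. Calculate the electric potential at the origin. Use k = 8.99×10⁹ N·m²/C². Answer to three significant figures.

2.67×10⁴ V

Electric potential is a scalar, so the contributions from each charge add algebraically: V = Σ kqᵢ/rᵢ.
Distances from the field point to each charge: r₁ = 1.23 m, r₂ = 0.938 m, r₃ = 1.08 m.
V = k[(7.68×10⁻⁶)/(1.23) + (2.25×10⁻⁶)/(0.938) + (-6.12×10⁻⁶)/(1.08)] = 2.67×10⁴ V.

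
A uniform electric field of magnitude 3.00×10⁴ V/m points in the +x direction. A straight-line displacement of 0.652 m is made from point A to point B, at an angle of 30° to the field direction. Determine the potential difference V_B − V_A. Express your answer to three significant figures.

Only the component of displacement along E changes the potential: ΔV = −E·d·cosθ.
ΔV = −(3.00×10⁴ V/m)(0.652 m)cos30° = -1.69×10⁴ V.

-1.69×10⁴ V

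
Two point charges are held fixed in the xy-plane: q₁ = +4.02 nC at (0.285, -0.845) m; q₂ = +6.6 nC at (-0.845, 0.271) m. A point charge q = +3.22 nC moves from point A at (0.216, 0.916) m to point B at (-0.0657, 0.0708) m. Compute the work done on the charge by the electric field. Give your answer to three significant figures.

-1.36×10⁻⁷ J

The work done by the electric force is W_field = −ΔU = −q(V_B − V_A) = q(V_A − V_B).
At A: distances to the source charges are 1.76 m, 1.24 m; V_A = Σ kqᵢ/rᵢ = 68.3 V.
At B: distances to the source charges are 0.981 m, 0.805 m; V_B = Σ kqᵢ/rᵢ = 111 V.
ΔV = V_B − V_A = 42.3 V.
W_field = −qΔV = −(3.22×10⁻⁹ C)(42.3 V) = -1.36×10⁻⁷ J.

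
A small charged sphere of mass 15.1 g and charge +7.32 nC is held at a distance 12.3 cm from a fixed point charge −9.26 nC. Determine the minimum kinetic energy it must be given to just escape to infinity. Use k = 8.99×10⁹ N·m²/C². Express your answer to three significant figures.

4.95×10⁻⁶ J

To just escape, total mechanical energy must reach zero at infinity: ½mv²_min + U = 0, so ½mv²_min = −U = |kQq|/r.
|U| = |kQq|/r = (8.99×10⁹ N·m²/C²)(9.26×10⁻⁹)(7.32×10⁻⁹)/(0.123) = 4.95×10⁻⁶ J.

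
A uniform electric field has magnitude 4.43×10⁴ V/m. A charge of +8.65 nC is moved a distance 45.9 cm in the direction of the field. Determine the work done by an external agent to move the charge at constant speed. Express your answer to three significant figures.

-1.76×10⁻⁴ J

The potential change for a displacement 45.9 cm in the direction of the field is ΔV = −Ed = -2.03×10⁴ V.
W_ext = qΔV = -1.76×10⁻⁴ J.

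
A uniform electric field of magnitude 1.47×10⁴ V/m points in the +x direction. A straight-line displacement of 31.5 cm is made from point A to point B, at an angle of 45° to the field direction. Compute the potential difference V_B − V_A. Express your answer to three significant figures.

Only the component of displacement along E changes the potential: ΔV = −E·d·cosθ.
ΔV = −(1.47×10⁴ V/m)(0.315 m)cos45° = -3270 V.

-3270 V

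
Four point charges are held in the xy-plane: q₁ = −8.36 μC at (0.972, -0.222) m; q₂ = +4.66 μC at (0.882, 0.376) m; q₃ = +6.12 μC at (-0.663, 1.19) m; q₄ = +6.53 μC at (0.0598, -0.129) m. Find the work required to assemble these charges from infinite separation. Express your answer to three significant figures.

-0.658 J

The assembly work is the sum of pairwise potential energies, U = Σ_{i<j} kqᵢqⱼ/rᵢⱼ.
Pair separations: r₁₂ = 0.605 m, r₁₃ = 2.16 m, r₁₄ = 0.917 m, r₂₃ = 1.75 m, r₂₄ = 0.965 m, r₃₄ = 1.50 m.
Summing all 6 pair terms gives U = -0.658 J.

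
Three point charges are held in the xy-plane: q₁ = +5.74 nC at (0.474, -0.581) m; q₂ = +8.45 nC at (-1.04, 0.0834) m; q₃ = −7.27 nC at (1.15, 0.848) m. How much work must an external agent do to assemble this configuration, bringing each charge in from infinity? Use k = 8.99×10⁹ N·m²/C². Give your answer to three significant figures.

The work to assemble the configuration equals its total potential energy, U = Σ kqᵢqⱼ/rᵢⱼ over all pairs.
Pair separations: r₁₂ = 1.65 m, r₁₃ = 1.58 m, r₂₃ = 2.32 m.
U = (2.64×10⁻⁷) + (-2.37×10⁻⁷) + (-2.38×10⁻⁷) = -2.12×10⁻⁷ J.

-2.12×10⁻⁷ J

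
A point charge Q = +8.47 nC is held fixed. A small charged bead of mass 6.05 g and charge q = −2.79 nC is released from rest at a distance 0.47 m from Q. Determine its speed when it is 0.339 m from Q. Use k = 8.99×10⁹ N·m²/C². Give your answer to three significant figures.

7.60×10⁻³ m/s

Only the electrostatic force acts, so mechanical energy is conserved: ½mv² = U₁ − U₂ = kQq(1/r₁ − 1/r₂).
U₁ − U₂ = (8.99×10⁹ N·m²/C²)(8.47×10⁻⁹ C)(-2.79×10⁻⁹ C)(1/0.470 − 1/0.339) = 1.75×10⁻⁷ J.
v = √(2·1.75×10⁻⁷/6.05×10⁻³) = 7.60×10⁻³ m/s.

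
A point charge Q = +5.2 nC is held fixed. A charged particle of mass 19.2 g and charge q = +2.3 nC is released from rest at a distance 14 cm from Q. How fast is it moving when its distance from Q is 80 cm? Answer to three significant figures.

8.12×10⁻³ m/s

Only the electrostatic force acts, so mechanical energy is conserved: ½mv² = U₁ − U₂ = kQq(1/r₁ − 1/r₂).
U₁ − U₂ = (8.99×10⁹ N·m²/C²)(5.20×10⁻⁹ C)(2.30×10⁻⁹ C)(1/0.140 − 1/0.800) = 6.34×10⁻⁷ J.
v = √(2·6.34×10⁻⁷/0.0192) = 8.12×10⁻³ m/s.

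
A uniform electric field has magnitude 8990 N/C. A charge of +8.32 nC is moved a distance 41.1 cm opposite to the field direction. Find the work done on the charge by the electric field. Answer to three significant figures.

The potential change for a displacement 41.1 cm opposite to the field direction is ΔV = +Ed = 3690 V.
W_field = −qΔV = -3.07×10⁻⁵ J.

-3.07×10⁻⁵ J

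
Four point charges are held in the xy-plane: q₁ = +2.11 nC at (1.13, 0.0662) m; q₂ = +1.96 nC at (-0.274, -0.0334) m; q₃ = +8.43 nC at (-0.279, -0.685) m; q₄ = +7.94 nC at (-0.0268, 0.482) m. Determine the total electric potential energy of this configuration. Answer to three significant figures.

1.23×10⁻⁶ J

The assembly work is the sum of pairwise potential energies, U = Σ_{i<j} kqᵢqⱼ/rᵢⱼ.
Pair separations: r₁₂ = 1.41 m, r₁₃ = 1.60 m, r₁₄ = 1.23 m, r₂₃ = 0.652 m, r₂₄ = 0.572 m, r₃₄ = 1.19 m.
Summing all 6 pair terms gives U = 1.23×10⁻⁶ J.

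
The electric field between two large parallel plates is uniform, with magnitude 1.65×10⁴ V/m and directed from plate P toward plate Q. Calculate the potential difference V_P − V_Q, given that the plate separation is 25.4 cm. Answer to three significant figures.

4190 V

In a uniform field, potential decreases in the direction of E: ΔV = −E·d for a displacement d parallel to E.
Going from Q to P is a displacement of 25.4 cm opposite to the field, so V_P − V_Q = +Ed = 4190 V.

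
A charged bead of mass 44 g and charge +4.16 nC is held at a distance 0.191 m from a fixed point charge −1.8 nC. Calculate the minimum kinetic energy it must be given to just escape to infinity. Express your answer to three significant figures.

To just escape, total mechanical energy must reach zero at infinity: ½mv²_min + U = 0, so ½mv²_min = −U = |kQq|/r.
|U| = |kQq|/r = (8.99×10⁹ N·m²/C²)(1.80×10⁻⁹)(4.16×10⁻⁹)/(0.191) = 3.52×10⁻⁷ J.

3.52×10⁻⁷ J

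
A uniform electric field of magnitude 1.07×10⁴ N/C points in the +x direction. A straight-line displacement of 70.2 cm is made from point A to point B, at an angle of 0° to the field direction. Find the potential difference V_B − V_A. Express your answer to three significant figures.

Only the component of displacement along E changes the potential: ΔV = −E·d·cosθ.
ΔV = −(1.07×10⁴ V/m)(0.702 m)cos0° = -7510 V.

-7510 V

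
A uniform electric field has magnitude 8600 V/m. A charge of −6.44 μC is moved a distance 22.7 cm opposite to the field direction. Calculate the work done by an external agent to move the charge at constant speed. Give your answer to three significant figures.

-0.0126 J

The potential change for a displacement 22.7 cm opposite to the field direction is ΔV = +Ed = 1950 V.
W_ext = qΔV = -0.0126 J.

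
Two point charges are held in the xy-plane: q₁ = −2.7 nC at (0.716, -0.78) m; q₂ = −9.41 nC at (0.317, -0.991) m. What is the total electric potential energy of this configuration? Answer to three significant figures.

5.06×10⁻⁷ J

The assembly work is the sum of pairwise potential energies, U = Σ_{i<j} kqᵢqⱼ/rᵢⱼ.
Pair separations: r₁₂ = 0.451 m.
U = (5.06×10⁻⁷) = 5.06×10⁻⁷ J.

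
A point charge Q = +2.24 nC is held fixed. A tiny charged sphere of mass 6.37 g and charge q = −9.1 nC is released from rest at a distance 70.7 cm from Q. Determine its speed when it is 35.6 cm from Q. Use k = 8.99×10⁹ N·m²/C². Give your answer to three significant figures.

Only the electrostatic force acts, so mechanical energy is conserved: ½mv² = U₁ − U₂ = kQq(1/r₁ − 1/r₂).
U₁ − U₂ = (8.99×10⁹ N·m²/C²)(2.24×10⁻⁹ C)(-9.10×10⁻⁹ C)(1/0.707 − 1/0.356) = 2.56×10⁻⁷ J.
v = √(2·2.56×10⁻⁷/6.37×10⁻³) = 8.96×10⁻³ m/s.

8.96×10⁻³ m/s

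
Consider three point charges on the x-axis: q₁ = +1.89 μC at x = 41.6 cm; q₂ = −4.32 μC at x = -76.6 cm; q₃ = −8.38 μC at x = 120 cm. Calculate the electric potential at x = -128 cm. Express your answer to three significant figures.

-9.59×10⁴ V

The total potential is the scalar sum of each charge's contribution, V = Σ kqᵢ/rᵢ.
Distances from the field point to each charge: r₁ = 1.70 m, r₂ = 0.514 m, r₃ = 2.48 m.
V = k[(1.89×10⁻⁶)/(1.70) + (-4.32×10⁻⁶)/(0.514) + (-8.38×10⁻⁶)/(2.48)] = -9.59×10⁴ V.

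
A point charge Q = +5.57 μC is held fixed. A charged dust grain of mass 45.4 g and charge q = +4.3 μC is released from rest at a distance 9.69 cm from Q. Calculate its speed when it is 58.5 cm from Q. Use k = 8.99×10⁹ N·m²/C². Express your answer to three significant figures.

Only the electrostatic force acts, so mechanical energy is conserved: ½mv² = U₁ − U₂ = kQq(1/r₁ − 1/r₂).
U₁ − U₂ = (8.99×10⁹ N·m²/C²)(5.57×10⁻⁶ C)(4.30×10⁻⁶ C)(1/0.0969 − 1/0.585) = 1.85 J.
v = √(2·1.85/0.0454) = 9.04 m/s.

9.04 m/s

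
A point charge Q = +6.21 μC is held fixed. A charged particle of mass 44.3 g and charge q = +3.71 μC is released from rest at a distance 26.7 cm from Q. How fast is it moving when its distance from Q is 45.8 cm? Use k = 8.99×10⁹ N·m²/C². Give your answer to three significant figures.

Only the electrostatic force acts, so mechanical energy is conserved: ½mv² = U₁ − U₂ = kQq(1/r₁ − 1/r₂).
U₁ − U₂ = (8.99×10⁹ N·m²/C²)(6.21×10⁻⁶ C)(3.71×10⁻⁶ C)(1/0.267 − 1/0.458) = 0.324 J.
v = √(2·0.324/0.0443) = 3.82 m/s.

3.82 m/s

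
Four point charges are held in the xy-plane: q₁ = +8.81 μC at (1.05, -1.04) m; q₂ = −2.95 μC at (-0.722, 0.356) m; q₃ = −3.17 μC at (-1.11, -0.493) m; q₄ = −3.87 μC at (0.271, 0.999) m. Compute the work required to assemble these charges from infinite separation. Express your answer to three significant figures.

-0.126 J

The assembly work is the sum of pairwise potential energies, U = Σ_{i<j} kqᵢqⱼ/rᵢⱼ.
Pair separations: r₁₂ = 2.26 m, r₁₃ = 2.23 m, r₁₄ = 2.18 m, r₂₃ = 0.933 m, r₂₄ = 1.18 m, r₃₄ = 2.03 m.
Summing all 6 pair terms gives U = -0.126 J.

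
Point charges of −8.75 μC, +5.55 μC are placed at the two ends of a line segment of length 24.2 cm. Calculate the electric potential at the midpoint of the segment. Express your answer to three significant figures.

The total potential is the scalar sum of each charge's contribution, V = Σ kqᵢ/rᵢ.
Each charge is 0.121 m from the midpoint.
V = k[(-8.75×10⁻⁶)/(0.121) + (5.55×10⁻⁶)/(0.121)] = -2.38×10⁵ V.

-2.38×10⁵ V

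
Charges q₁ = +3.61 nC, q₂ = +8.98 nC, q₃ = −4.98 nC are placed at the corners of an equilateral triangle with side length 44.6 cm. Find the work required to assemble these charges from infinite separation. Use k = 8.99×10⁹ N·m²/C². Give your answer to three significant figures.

The work to assemble the configuration equals its total potential energy, U = Σ kqᵢqⱼ/rᵢⱼ over all pairs.
All three pair separations equal the side length, 0.446 m.
U = (6.53×10⁻⁷) + (-3.62×10⁻⁷) + (-9.01×10⁻⁷) = -6.10×10⁻⁷ J.

-6.10×10⁻⁷ J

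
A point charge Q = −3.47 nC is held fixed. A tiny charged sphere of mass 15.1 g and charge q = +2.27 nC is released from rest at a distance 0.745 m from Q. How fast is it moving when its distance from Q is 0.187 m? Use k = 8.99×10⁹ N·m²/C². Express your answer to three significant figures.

Only the electrostatic force acts, so mechanical energy is conserved: ½mv² = U₁ − U₂ = kQq(1/r₁ − 1/r₂).
U₁ − U₂ = (8.99×10⁹ N·m²/C²)(-3.47×10⁻⁹ C)(2.27×10⁻⁹ C)(1/0.745 − 1/0.187) = 2.84×10⁻⁷ J.
v = √(2·2.84×10⁻⁷/0.0151) = 6.13×10⁻³ m/s.

6.13×10⁻³ m/s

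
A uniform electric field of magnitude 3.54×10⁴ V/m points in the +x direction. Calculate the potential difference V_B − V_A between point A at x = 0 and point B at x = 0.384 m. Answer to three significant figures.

-1.36×10⁴ V

In a uniform field, potential decreases in the direction of E: V_B − V_A = −E·Δx.
V_B − V_A = −(3.54×10⁴ V/m)(0.384 m) = -1.36×10⁴ V.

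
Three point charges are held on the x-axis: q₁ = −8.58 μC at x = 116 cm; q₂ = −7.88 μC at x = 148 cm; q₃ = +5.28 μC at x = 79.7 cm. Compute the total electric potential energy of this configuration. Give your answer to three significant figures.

The work to assemble the configuration equals its total potential energy, U = Σ kqᵢqⱼ/rᵢⱼ over all pairs.
Pair separations: r₁₂ = 0.320 m, r₁₃ = 0.363 m, r₂₃ = 0.683 m.
U = (1.90) + (-1.12) + (-0.548) = 0.230 J.

0.230 J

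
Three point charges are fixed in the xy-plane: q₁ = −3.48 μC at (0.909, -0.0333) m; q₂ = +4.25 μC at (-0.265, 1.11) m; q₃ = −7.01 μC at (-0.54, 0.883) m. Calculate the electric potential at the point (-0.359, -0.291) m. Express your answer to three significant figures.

The total potential is the scalar sum of each charge's contribution, V = Σ kqᵢ/rᵢ.
Distances from the field point to each charge: r₁ = 1.29 m, r₂ = 1.40 m, r₃ = 1.19 m.
V = k[(-3.48×10⁻⁶)/(1.29) + (4.25×10⁻⁶)/(1.40) + (-7.01×10⁻⁶)/(1.19)] = -5.00×10⁴ V.

-5.00×10⁴ V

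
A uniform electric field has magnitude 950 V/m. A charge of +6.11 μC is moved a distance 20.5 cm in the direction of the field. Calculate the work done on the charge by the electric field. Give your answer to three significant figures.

1.19×10⁻³ J

The potential change for a displacement 20.5 cm in the direction of the field is ΔV = −Ed = -195 V.
W_field = −qΔV = 1.19×10⁻³ J.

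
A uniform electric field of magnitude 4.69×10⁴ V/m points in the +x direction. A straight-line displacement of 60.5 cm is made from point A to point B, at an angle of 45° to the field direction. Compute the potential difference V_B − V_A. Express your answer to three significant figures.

-2.01×10⁴ V

Only the component of displacement along E changes the potential: ΔV = −E·d·cosθ.
ΔV = −(4.69×10⁴ V/m)(0.605 m)cos45° = -2.01×10⁴ V.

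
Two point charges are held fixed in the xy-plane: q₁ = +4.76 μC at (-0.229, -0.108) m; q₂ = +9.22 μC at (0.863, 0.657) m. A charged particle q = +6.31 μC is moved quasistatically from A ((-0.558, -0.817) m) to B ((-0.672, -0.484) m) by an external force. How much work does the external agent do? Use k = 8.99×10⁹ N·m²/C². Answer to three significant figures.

0.137 J

For quasistatic motion the external work equals the change in potential energy: W_ext = qΔV = q(V_B − V_A).
At A: distances to the source charges are 0.782 m, 2.05 m; V_A = Σ kqᵢ/rᵢ = 9.52×10⁴ V.
At B: distances to the source charges are 0.581 m, 1.91 m; V_B = Σ kqᵢ/rᵢ = 1.17×10⁵ V.
ΔV = V_B − V_A = 2.18×10⁴ V.
W_ext = qΔV = (6.31×10⁻⁶ C)(2.18×10⁴ V) = 0.137 J.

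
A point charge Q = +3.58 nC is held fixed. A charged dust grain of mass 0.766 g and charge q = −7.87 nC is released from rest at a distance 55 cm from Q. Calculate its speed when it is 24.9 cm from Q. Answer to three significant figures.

0.0381 m/s

Only the electrostatic force acts, so mechanical energy is conserved: ½mv² = U₁ − U₂ = kQq(1/r₁ − 1/r₂).
U₁ − U₂ = (8.99×10⁹ N·m²/C²)(3.58×10⁻⁹ C)(-7.87×10⁻⁹ C)(1/0.550 − 1/0.249) = 5.57×10⁻⁷ J.
v = √(2·5.57×10⁻⁷/7.66×10⁻⁴) = 0.0381 m/s.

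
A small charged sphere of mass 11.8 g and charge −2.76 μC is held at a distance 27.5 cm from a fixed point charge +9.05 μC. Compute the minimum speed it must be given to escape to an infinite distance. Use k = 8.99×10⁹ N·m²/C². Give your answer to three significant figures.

To just escape, total mechanical energy must reach zero at infinity: ½mv²_min + U = 0, so ½mv²_min = −U = |kQq|/r.
|U| = |kQq|/r = (8.99×10⁹ N·m²/C²)(9.05×10⁻⁶)(2.76×10⁻⁶)/(0.275) = 0.817 J.
v_min = √(2|U|/m) = √(2·0.817/0.0118) = 11.8 m/s.

11.8 m/s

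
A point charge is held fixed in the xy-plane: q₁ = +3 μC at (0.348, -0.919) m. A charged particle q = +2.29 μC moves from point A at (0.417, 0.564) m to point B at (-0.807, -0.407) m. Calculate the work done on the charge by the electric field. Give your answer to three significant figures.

The work done by the electric force is W_field = −ΔU = −q(V_B − V_A) = q(V_A − V_B).
At A: distance to the source charge is 1.48 m; V_A = kq₁/r = 1.82×10⁴ V.
At B: distance to the source charge is 1.26 m; V_B = kq₁/r = 2.13×10⁴ V.
ΔV = V_B − V_A = 3180 V.
W_field = −qΔV = −(2.29×10⁻⁶ C)(3180 V) = -7.28×10⁻³ J.

-7.28×10⁻³ J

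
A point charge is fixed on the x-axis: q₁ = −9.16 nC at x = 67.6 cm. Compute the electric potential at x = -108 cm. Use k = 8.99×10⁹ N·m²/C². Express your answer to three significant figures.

Electric potential is a scalar, so the contributions from each charge add algebraically: V = Σ kqᵢ/rᵢ.
V = k[(-9.16×10⁻⁹)/(1.76)] = -46.9 V.

-46.9 V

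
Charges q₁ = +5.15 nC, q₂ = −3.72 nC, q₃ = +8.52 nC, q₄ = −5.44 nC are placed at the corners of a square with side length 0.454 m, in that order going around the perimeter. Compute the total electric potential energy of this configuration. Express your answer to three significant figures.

The assembly work is the sum of pairwise potential energies, U = Σ_{i<j} kqᵢqⱼ/rᵢⱼ.
The four side pairs have separation 0.454 m and the two diagonal pairs 0.642 m.
Summing all 6 pair terms gives U = -1.58×10⁻⁶ J.

-1.58×10⁻⁶ J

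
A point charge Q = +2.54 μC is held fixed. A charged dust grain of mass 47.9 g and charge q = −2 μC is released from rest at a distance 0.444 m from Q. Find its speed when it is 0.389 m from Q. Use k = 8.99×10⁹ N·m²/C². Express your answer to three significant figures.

Only the electrostatic force acts, so mechanical energy is conserved: ½mv² = U₁ − U₂ = kQq(1/r₁ − 1/r₂).
U₁ − U₂ = (8.99×10⁹ N·m²/C²)(2.54×10⁻⁶ C)(-2.00×10⁻⁶ C)(1/0.444 − 1/0.389) = 0.0145 J.
v = √(2·0.0145/0.0479) = 0.779 m/s.

0.779 m/s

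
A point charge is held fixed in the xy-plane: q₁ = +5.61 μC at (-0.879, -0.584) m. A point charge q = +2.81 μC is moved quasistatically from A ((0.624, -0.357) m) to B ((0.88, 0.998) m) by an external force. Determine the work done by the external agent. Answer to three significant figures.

-0.0333 J

For quasistatic motion the external work equals the change in potential energy: W_ext = qΔV = q(V_B − V_A).
At A: distance to the source charge is 1.52 m; V_A = kq₁/r = 3.32×10⁴ V.
At B: distance to the source charge is 2.37 m; V_B = kq₁/r = 2.13×10⁴ V.
ΔV = V_B − V_A = -1.19×10⁴ V.
W_ext = qΔV = (2.81×10⁻⁶ C)(-1.19×10⁴ V) = -0.0333 J.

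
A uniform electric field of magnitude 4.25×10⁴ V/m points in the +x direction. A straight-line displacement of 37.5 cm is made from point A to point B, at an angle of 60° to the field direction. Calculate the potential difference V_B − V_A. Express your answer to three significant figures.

Only the component of displacement along E changes the potential: ΔV = −E·d·cosθ.
ΔV = −(4.25×10⁴ V/m)(0.375 m)cos60° = -7970 V.

-7970 V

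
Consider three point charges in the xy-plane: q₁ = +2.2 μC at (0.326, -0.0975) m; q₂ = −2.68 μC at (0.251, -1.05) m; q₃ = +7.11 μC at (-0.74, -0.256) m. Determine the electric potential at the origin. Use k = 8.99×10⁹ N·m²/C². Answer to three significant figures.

The total potential is the scalar sum of each charge's contribution, V = Σ kqᵢ/rᵢ.
Distances from the field point to each charge: r₁ = 0.340 m, r₂ = 1.08 m, r₃ = 0.783 m.
V = k[(2.20×10⁻⁶)/(0.340) + (-2.68×10⁻⁶)/(1.08) + (7.11×10⁻⁶)/(0.783)] = 1.17×10⁵ V.

1.17×10⁵ V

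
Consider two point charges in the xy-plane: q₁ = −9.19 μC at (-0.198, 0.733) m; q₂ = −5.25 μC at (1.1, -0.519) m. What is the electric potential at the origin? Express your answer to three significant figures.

The total potential is the scalar sum of each charge's contribution, V = Σ kqᵢ/rᵢ.
Distances from the field point to each charge: r₁ = 0.759 m, r₂ = 1.22 m.
V = k[(-9.19×10⁻⁶)/(0.759) + (-5.25×10⁻⁶)/(1.22)] = -1.48×10⁵ V.

-1.48×10⁵ V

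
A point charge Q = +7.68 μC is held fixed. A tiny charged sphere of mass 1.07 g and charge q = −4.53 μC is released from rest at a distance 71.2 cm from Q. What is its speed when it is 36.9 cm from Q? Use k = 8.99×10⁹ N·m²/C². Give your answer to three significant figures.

27.6 m/s

Only the electrostatic force acts, so mechanical energy is conserved: ½mv² = U₁ − U₂ = kQq(1/r₁ − 1/r₂).
U₁ − U₂ = (8.99×10⁹ N·m²/C²)(7.68×10⁻⁶ C)(-4.53×10⁻⁶ C)(1/0.712 − 1/0.369) = 0.408 J.
v = √(2·0.408/1.07×10⁻³) = 27.6 m/s.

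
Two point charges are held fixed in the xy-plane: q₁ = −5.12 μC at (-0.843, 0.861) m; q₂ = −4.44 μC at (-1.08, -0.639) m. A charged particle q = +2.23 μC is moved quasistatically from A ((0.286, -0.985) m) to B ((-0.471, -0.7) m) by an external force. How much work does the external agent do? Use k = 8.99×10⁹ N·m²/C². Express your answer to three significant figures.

For quasistatic motion the external work equals the change in potential energy: W_ext = qΔV = q(V_B − V_A).
At A: distances to the source charges are 2.16 m, 1.41 m; V_A = Σ kqᵢ/rᵢ = -4.96×10⁴ V.
At B: distances to the source charges are 1.60 m, 0.612 m; V_B = Σ kqᵢ/rᵢ = -9.39×10⁴ V.
ΔV = V_B − V_A = -4.43×10⁴ V.
W_ext = qΔV = (2.23×10⁻⁶ C)(-4.43×10⁴ V) = -0.0988 J.

-0.0988 J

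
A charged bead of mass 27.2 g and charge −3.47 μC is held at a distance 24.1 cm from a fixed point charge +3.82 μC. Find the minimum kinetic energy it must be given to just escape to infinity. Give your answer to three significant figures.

To just escape, total mechanical energy must reach zero at infinity: ½mv²_min + U = 0, so ½mv²_min = −U = |kQq|/r.
|U| = |kQq|/r = (8.99×10⁹ N·m²/C²)(3.82×10⁻⁶)(3.47×10⁻⁶)/(0.241) = 0.494 J.

0.494 J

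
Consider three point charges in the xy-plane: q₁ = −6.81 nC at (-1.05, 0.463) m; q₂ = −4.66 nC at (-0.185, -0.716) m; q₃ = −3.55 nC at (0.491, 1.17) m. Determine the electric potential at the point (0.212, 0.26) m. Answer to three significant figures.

-121 V

The total potential is the scalar sum of each charge's contribution, V = Σ kqᵢ/rᵢ.
Distances from the field point to each charge: r₁ = 1.28 m, r₂ = 1.05 m, r₃ = 0.952 m.
V = k[(-6.81×10⁻⁹)/(1.28) + (-4.66×10⁻⁹)/(1.05) + (-3.55×10⁻⁹)/(0.952)] = -121 V.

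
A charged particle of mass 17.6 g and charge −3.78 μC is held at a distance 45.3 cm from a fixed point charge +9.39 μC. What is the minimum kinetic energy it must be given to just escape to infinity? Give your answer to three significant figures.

To just escape, total mechanical energy must reach zero at infinity: ½mv²_min + U = 0, so ½mv²_min = −U = |kQq|/r.
|U| = |kQq|/r = (8.99×10⁹ N·m²/C²)(9.39×10⁻⁶)(3.78×10⁻⁶)/(0.453) = 0.704 J.

0.704 J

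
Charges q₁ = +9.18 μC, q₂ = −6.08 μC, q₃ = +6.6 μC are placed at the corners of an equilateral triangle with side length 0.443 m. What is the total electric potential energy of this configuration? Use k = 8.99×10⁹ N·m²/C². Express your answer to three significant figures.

The assembly work is the sum of pairwise potential energies, U = Σ_{i<j} kqᵢqⱼ/rᵢⱼ.
All three pair separations equal the side length, 0.443 m.
U = (-1.13) + (1.23) + (-0.814) = -0.717 J.

-0.717 J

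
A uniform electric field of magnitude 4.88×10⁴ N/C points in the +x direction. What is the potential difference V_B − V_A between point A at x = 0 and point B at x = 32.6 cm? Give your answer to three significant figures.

In a uniform field, potential decreases in the direction of E: V_B − V_A = −E·Δx.
V_B − V_A = −(4.88×10⁴ V/m)(0.326 m) = -1.59×10⁴ V.

-1.59×10⁴ V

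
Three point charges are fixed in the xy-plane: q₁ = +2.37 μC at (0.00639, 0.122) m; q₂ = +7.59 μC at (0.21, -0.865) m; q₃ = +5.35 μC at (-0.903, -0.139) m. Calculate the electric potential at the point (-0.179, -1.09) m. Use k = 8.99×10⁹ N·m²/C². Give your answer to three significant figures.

2.09×10⁵ V

Electric potential is a scalar, so the contributions from each charge add algebraically: V = Σ kqᵢ/rᵢ.
Distances from the field point to each charge: r₁ = 1.23 m, r₂ = 0.449 m, r₃ = 1.20 m.
V = k[(2.37×10⁻⁶)/(1.23) + (7.59×10⁻⁶)/(0.449) + (5.35×10⁻⁶)/(1.20)] = 2.09×10⁵ V.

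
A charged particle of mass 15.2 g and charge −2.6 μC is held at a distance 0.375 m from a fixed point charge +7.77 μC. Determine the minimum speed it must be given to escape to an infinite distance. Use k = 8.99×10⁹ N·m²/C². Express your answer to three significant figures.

7.98 m/s

To just escape, total mechanical energy must reach zero at infinity: ½mv²_min + U = 0, so ½mv²_min = −U = |kQq|/r.
|U| = |kQq|/r = (8.99×10⁹ N·m²/C²)(7.77×10⁻⁶)(2.60×10⁻⁶)/(0.375) = 0.484 J.
v_min = √(2|U|/m) = √(2·0.484/0.0152) = 7.98 m/s.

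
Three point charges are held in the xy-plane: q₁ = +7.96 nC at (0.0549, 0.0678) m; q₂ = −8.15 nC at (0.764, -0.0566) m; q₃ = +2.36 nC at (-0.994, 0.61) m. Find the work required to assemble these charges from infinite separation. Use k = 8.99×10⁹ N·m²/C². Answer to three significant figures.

-7.59×10⁻⁷ J

The work to assemble the configuration equals its total potential energy, U = Σ kqᵢqⱼ/rᵢⱼ over all pairs.
Pair separations: r₁₂ = 0.720 m, r₁₃ = 1.18 m, r₂₃ = 1.88 m.
U = (-8.10×10⁻⁷) + (1.43×10⁻⁷) + (-9.20×10⁻⁸) = -7.59×10⁻⁷ J.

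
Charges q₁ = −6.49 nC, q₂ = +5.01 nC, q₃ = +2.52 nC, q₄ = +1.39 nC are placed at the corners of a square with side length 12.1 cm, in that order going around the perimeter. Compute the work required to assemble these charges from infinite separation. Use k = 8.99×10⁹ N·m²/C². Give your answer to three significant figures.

The work to assemble the configuration equals its total potential energy, U = Σ kqᵢqⱼ/rᵢⱼ over all pairs.
The four side pairs have separation 0.121 m and the two diagonal pairs 0.171 m.
Summing all 6 pair terms gives U = -2.38×10⁻⁶ J.

-2.38×10⁻⁶ J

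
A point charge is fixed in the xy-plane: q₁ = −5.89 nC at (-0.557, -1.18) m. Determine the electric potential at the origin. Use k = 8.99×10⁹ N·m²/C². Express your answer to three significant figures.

-40.6 V

Electric potential is a scalar, so the contributions from each charge add algebraically: V = Σ kqᵢ/rᵢ.
Distances from the field point to each charge: r₁ = 1.30 m.
V = k[(-5.89×10⁻⁹)/(1.30)] = -40.6 V.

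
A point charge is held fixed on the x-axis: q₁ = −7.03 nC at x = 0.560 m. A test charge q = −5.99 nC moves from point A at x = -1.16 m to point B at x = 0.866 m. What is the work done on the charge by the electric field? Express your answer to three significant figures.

The work done by the electric force is W_field = −ΔU = −q(V_B − V_A) = q(V_A − V_B).
At A: distance to the source charge is 1.72 m; V_A = kq₁/r = -36.7 V.
At B: distance to the source charge is 0.306 m; V_B = kq₁/r = -207 V.
ΔV = V_B − V_A = -170 V.
W_field = −qΔV = −(-5.99×10⁻⁹ C)(-170 V) = -1.02×10⁻⁶ J.

-1.02×10⁻⁶ J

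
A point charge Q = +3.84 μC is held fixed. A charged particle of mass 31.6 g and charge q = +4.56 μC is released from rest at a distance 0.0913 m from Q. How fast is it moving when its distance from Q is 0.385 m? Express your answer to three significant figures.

Only the electrostatic force acts, so mechanical energy is conserved: ½mv² = U₁ − U₂ = kQq(1/r₁ − 1/r₂).
U₁ − U₂ = (8.99×10⁹ N·m²/C²)(3.84×10⁻⁶ C)(4.56×10⁻⁶ C)(1/0.0913 − 1/0.385) = 1.32 J.
v = √(2·1.32/0.0316) = 9.12 m/s.

9.12 m/s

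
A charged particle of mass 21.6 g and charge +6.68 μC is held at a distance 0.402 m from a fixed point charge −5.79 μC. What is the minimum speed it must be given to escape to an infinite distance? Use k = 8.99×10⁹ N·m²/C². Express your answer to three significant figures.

8.95 m/s

To just escape, total mechanical energy must reach zero at infinity: ½mv²_min + U = 0, so ½mv²_min = −U = |kQq|/r.
|U| = |kQq|/r = (8.99×10⁹ N·m²/C²)(5.79×10⁻⁶)(6.68×10⁻⁶)/(0.402) = 0.865 J.
v_min = √(2|U|/m) = √(2·0.865/0.0216) = 8.95 m/s.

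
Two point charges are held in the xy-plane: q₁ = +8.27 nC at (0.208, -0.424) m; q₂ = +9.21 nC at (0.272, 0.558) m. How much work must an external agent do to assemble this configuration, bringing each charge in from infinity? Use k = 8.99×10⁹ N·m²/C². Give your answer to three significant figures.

The assembly work is the sum of pairwise potential energies, U = Σ_{i<j} kqᵢqⱼ/rᵢⱼ.
Pair separations: r₁₂ = 0.984 m.
U = (6.96×10⁻⁷) = 6.96×10⁻⁷ J.

6.96×10⁻⁷ J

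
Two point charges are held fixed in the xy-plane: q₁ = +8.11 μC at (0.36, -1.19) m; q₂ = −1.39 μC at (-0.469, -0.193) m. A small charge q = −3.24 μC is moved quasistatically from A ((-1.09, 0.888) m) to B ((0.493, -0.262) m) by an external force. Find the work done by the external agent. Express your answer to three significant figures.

For quasistatic motion the external work equals the change in potential energy: W_ext = qΔV = q(V_B − V_A).
At A: distances to the source charges are 2.53 m, 1.25 m; V_A = Σ kqᵢ/rᵢ = 1.88×10⁴ V.
At B: distances to the source charges are 0.937 m, 0.964 m; V_B = Σ kqᵢ/rᵢ = 6.48×10⁴ V.
ΔV = V_B − V_A = 4.61×10⁴ V.
W_ext = qΔV = (-3.24×10⁻⁶ C)(4.61×10⁴ V) = -0.149 J.

-0.149 J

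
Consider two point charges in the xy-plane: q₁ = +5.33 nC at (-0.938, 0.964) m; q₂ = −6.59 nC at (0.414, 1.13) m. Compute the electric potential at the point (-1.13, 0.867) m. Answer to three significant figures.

The total potential is the scalar sum of each charge's contribution, V = Σ kqᵢ/rᵢ.
Distances from the field point to each charge: r₁ = 0.215 m, r₂ = 1.57 m.
V = k[(5.33×10⁻⁹)/(0.215) + (-6.59×10⁻⁹)/(1.57)] = 185 V.

185 V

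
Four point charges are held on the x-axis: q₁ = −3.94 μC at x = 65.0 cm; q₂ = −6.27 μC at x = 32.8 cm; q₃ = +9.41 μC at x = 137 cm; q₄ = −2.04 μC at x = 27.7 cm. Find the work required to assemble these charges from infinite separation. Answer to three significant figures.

The assembly work is the sum of pairwise potential energies, U = Σ_{i<j} kqᵢqⱼ/rᵢⱼ.
Pair separations: r₁₂ = 0.322 m, r₁₃ = 0.720 m, r₁₄ = 0.373 m, r₂₃ = 1.04 m, r₂₄ = 0.0510 m, r₃₄ = 1.09 m.
Summing all 6 pair terms gives U = 2.01 J.

2.01 J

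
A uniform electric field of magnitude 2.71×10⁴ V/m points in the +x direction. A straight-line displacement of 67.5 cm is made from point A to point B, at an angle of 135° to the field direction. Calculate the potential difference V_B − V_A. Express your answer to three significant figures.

1.29×10⁴ V

Only the component of displacement along E changes the potential: ΔV = −E·d·cosθ.
ΔV = −(2.71×10⁴ V/m)(0.675 m)cos135° = 1.29×10⁴ V.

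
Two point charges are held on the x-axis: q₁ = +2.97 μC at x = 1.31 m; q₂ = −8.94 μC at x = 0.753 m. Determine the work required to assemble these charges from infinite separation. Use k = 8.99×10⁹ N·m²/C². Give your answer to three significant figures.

The assembly work is the sum of pairwise potential energies, U = Σ_{i<j} kqᵢqⱼ/rᵢⱼ.
Pair separations: r₁₂ = 0.557 m.
U = (-0.429) = -0.429 J.

-0.429 J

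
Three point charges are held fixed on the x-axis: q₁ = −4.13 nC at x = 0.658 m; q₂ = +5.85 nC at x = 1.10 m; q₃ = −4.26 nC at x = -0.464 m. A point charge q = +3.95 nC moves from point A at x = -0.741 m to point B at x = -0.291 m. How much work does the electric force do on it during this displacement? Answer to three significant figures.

The work done by the electric force is W_field = −ΔU = −q(V_B − V_A) = q(V_A − V_B).
At A: distances to the source charges are 1.40 m, 1.84 m, 0.277 m; V_A = Σ kqᵢ/rᵢ = -136 V.
At B: distances to the source charges are 0.949 m, 1.39 m, 0.173 m; V_B = Σ kqᵢ/rᵢ = -223 V.
ΔV = V_B − V_A = -86.5 V.
W_field = −qΔV = −(3.95×10⁻⁹ C)(-86.5 V) = 3.42×10⁻⁷ J.

3.42×10⁻⁷ J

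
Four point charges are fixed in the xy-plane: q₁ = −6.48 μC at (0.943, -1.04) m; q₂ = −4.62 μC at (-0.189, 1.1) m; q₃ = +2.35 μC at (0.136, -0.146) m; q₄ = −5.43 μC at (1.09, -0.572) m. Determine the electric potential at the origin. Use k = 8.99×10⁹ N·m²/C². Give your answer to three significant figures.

-1.25×10⁴ V

Electric potential is a scalar, so the contributions from each charge add algebraically: V = Σ kqᵢ/rᵢ.
Distances from the field point to each charge: r₁ = 1.40 m, r₂ = 1.12 m, r₃ = 0.200 m, r₄ = 1.23 m.
V = k[(-6.48×10⁻⁶)/(1.40) + (-4.62×10⁻⁶)/(1.12) + (2.35×10⁻⁶)/(0.200) + (-5.43×10⁻⁶)/(1.23)] = -1.25×10⁴ V.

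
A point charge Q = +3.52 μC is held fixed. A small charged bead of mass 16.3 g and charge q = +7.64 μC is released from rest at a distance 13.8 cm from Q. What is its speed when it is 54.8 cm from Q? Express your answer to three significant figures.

12.7 m/s

Only the electrostatic force acts, so mechanical energy is conserved: ½mv² = U₁ − U₂ = kQq(1/r₁ − 1/r₂).
U₁ − U₂ = (8.99×10⁹ N·m²/C²)(3.52×10⁻⁶ C)(7.64×10⁻⁶ C)(1/0.138 − 1/0.548) = 1.31 J.
v = √(2·1.31/0.0163) = 12.7 m/s.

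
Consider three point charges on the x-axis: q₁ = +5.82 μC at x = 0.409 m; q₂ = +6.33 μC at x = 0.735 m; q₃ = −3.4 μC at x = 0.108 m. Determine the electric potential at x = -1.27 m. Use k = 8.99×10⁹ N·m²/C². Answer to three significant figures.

Electric potential is a scalar, so the contributions from each charge add algebraically: V = Σ kqᵢ/rᵢ.
Distances from the field point to each charge: r₁ = 1.68 m, r₂ = 2.00 m, r₃ = 1.38 m.
V = k[(5.82×10⁻⁶)/(1.68) + (6.33×10⁻⁶)/(2.00) + (-3.40×10⁻⁶)/(1.38)] = 3.74×10⁴ V.

3.74×10⁴ V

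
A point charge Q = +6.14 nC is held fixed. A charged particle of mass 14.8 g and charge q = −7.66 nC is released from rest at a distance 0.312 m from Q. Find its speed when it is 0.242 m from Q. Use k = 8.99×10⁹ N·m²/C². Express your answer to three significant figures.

Only the electrostatic force acts, so mechanical energy is conserved: ½mv² = U₁ − U₂ = kQq(1/r₁ − 1/r₂).
U₁ − U₂ = (8.99×10⁹ N·m²/C²)(6.14×10⁻⁹ C)(-7.66×10⁻⁹ C)(1/0.312 − 1/0.242) = 3.92×10⁻⁷ J.
v = √(2·3.92×10⁻⁷/0.0148) = 7.28×10⁻³ m/s.

7.28×10⁻³ m/s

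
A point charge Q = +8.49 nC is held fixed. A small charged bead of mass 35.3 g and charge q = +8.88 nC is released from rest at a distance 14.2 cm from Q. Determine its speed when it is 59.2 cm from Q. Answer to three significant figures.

0.0143 m/s

Only the electrostatic force acts, so mechanical energy is conserved: ½mv² = U₁ − U₂ = kQq(1/r₁ − 1/r₂).
U₁ − U₂ = (8.99×10⁹ N·m²/C²)(8.49×10⁻⁹ C)(8.88×10⁻⁹ C)(1/0.142 − 1/0.592) = 3.63×10⁻⁶ J.
v = √(2·3.63×10⁻⁶/0.0353) = 0.0143 m/s.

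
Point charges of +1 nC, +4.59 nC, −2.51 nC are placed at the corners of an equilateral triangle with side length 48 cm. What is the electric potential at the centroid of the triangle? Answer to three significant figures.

The total potential is the scalar sum of each charge's contribution, V = Σ kqᵢ/rᵢ.
The distance from each vertex to the centroid is a/√3 = 0.277 m.
V = k[(1.00×10⁻⁹)/(0.277) + (4.59×10⁻⁹)/(0.277) + (-2.51×10⁻⁹)/(0.277)] = 99.9 V.

99.9 V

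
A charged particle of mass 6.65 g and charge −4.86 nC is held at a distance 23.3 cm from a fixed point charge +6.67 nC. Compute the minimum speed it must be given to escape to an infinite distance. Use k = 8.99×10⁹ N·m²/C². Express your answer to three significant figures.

To just escape, total mechanical energy must reach zero at infinity: ½mv²_min + U = 0, so ½mv²_min = −U = |kQq|/r.
|U| = |kQq|/r = (8.99×10⁹ N·m²/C²)(6.67×10⁻⁹)(4.86×10⁻⁹)/(0.233) = 1.25×10⁻⁶ J.
v_min = √(2|U|/m) = √(2·1.25×10⁻⁶/6.65×10⁻³) = 0.0194 m/s.

0.0194 m/s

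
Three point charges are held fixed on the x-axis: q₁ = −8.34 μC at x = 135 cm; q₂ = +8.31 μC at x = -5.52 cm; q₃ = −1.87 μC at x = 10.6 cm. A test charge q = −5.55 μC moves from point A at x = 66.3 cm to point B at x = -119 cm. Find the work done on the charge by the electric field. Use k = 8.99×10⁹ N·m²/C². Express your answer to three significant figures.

0.325 J

The work done by the electric force is W_field = −ΔU = −q(V_B − V_A) = q(V_A − V_B).
At A: distances to the source charges are 0.687 m, 0.718 m, 0.557 m; V_A = Σ kqᵢ/rᵢ = -3.53×10⁴ V.
At B: distances to the source charges are 2.54 m, 1.13 m, 1.30 m; V_B = Σ kqᵢ/rᵢ = 2.33×10⁴ V.
ΔV = V_B − V_A = 5.86×10⁴ V.
W_field = −qΔV = −(-5.55×10⁻⁶ C)(5.86×10⁴ V) = 0.325 J.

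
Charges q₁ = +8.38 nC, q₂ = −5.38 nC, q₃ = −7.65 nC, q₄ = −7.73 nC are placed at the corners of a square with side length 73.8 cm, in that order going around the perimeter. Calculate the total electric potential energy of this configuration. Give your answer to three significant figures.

-3.11×10⁻⁷ J

The assembly work is the sum of pairwise potential energies, U = Σ_{i<j} kqᵢqⱼ/rᵢⱼ.
The four side pairs have separation 0.738 m and the two diagonal pairs 1.04 m.
Summing all 6 pair terms gives U = -3.11×10⁻⁷ J.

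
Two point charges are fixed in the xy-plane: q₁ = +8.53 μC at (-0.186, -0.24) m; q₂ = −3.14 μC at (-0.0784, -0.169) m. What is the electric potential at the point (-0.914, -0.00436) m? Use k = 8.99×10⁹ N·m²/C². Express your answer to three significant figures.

6.71×10⁴ V

The total potential is the scalar sum of each charge's contribution, V = Σ kqᵢ/rᵢ.
Distances from the field point to each charge: r₁ = 0.765 m, r₂ = 0.852 m.
V = k[(8.53×10⁻⁶)/(0.765) + (-3.14×10⁻⁶)/(0.852)] = 6.71×10⁴ V.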